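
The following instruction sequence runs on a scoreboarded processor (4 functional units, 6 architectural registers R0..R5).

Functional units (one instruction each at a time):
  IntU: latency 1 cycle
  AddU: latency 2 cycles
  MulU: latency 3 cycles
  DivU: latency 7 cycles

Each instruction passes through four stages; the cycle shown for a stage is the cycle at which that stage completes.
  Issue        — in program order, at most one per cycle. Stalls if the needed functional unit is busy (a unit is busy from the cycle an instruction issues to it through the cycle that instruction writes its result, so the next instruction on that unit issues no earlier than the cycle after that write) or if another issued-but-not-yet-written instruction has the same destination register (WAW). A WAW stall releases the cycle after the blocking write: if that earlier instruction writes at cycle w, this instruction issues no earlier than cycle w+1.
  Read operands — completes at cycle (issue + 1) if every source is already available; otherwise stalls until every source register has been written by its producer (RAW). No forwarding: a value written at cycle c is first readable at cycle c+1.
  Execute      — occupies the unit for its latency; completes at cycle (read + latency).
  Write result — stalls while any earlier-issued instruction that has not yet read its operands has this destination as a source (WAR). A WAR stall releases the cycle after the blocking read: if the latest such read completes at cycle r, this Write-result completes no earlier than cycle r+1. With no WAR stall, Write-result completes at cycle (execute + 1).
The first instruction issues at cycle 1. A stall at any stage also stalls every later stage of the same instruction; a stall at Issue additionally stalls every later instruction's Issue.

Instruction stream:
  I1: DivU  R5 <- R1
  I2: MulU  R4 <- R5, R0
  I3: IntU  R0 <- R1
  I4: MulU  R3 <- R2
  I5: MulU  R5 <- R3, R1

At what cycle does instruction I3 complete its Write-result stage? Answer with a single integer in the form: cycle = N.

1) issue 1, read 2, done 9, write 10
2) issue 2, read 11, done 14, write 15  <RAW R5: wait I1 write@10>
3) issue 3, read 4, done 5, write 12  <WAR R0: wait I2 read@11>
4) issue 16, read 17, done 20, write 21  <struct: MulU busy until I2 writes@15>
5) issue 22, read 23, done 26, write 27  <struct: MulU busy until I4 writes@21>

cycle = 12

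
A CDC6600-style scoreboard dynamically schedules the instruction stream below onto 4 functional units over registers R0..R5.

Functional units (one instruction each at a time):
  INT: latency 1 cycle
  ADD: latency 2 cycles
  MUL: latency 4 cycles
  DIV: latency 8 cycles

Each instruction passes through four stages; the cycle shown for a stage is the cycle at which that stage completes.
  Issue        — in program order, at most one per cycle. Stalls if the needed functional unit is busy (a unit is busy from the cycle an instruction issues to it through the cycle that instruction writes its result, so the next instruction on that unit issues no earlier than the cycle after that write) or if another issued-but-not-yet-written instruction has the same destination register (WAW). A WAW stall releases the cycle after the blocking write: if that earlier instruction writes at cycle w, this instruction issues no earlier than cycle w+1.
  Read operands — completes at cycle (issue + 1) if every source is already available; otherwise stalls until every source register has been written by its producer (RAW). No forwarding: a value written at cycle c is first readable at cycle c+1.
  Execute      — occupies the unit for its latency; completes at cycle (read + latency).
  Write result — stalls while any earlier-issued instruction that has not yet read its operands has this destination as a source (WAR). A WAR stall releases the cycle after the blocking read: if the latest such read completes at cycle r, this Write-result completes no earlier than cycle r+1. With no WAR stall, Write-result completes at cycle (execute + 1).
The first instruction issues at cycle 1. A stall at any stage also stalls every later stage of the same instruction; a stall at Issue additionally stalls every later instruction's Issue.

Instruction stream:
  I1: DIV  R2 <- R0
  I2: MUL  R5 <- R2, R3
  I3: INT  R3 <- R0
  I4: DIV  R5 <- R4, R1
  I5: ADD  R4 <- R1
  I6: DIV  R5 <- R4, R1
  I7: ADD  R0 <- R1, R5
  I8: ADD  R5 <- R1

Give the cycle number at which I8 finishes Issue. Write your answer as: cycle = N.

I1  is:1  ro:2  ex:10  wr:11
I2  is:2  ro:12  ex:16  wr:17  — RAW R2: wait I1 write@11
I3  is:3  ro:4  ex:5  wr:13  — WAR R3: wait I2 read@12
I4  is:18  ro:19  ex:27  wr:28  — WAW R5: wait I2 write@17
I5  is:19  ro:20  ex:22  wr:23
I6  is:29  ro:30  ex:38  wr:39  — struct: DIV busy until I4 writes@28
I7  is:30  ro:40  ex:42  wr:43  — RAW R5: wait I6 write@39
I8  is:44  ro:45  ex:47  wr:48  — struct: ADD busy until I7 writes@43

cycle = 44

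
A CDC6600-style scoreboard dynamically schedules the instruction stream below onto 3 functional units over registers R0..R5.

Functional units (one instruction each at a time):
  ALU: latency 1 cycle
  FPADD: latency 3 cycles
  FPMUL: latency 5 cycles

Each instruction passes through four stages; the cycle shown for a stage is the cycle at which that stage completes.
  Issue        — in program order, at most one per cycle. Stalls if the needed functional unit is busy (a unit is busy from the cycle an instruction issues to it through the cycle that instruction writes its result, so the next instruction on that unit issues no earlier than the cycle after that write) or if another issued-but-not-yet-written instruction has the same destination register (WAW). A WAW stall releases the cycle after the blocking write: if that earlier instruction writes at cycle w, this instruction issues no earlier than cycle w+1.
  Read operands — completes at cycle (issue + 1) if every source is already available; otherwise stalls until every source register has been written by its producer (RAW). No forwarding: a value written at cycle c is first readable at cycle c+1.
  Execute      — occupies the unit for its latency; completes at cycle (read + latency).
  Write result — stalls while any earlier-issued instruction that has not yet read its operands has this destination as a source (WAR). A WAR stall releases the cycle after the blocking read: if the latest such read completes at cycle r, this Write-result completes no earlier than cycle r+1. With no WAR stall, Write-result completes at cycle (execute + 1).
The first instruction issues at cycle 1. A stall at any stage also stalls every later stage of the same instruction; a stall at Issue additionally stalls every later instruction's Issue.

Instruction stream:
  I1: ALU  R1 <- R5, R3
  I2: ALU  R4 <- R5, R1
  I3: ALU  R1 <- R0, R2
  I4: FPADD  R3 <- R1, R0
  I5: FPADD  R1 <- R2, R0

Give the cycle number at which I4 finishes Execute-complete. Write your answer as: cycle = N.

[I1] 1/2/3/4
[I2] 5/6/7/8  (struct: ALU busy until I1 writes@4)
[I3] 9/10/11/12  (struct: ALU busy until I2 writes@8)
[I4] 10/13/16/17  (RAW R1: wait I3 write@12)
[I5] 18/19/22/23  (struct: FPADD busy until I4 writes@17)

cycle = 16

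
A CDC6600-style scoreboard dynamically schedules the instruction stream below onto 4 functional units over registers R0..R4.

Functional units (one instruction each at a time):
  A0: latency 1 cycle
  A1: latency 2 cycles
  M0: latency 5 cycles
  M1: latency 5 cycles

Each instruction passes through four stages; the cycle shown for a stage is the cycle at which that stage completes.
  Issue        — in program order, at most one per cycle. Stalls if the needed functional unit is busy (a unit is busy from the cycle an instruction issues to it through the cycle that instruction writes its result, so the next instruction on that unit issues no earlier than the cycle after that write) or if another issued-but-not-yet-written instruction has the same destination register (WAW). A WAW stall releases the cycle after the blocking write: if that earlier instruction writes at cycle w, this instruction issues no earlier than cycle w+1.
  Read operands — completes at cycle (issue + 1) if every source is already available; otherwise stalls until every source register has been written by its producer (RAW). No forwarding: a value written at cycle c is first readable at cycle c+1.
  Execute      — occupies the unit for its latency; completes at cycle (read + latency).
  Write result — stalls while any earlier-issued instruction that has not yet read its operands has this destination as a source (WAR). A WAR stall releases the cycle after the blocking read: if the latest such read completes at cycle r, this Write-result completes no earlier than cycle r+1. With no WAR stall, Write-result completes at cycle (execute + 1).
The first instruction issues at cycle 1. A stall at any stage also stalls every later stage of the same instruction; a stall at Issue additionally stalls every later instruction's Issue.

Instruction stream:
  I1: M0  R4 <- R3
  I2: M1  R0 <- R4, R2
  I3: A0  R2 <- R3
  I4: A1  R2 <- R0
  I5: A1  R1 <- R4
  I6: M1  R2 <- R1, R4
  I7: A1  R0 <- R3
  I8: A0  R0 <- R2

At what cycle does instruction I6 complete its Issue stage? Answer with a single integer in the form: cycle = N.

cycle = 21

1) issue 1, read 2, done 7, write 8
2) issue 2, read 9, done 14, write 15  <RAW R4: wait I1 write@8>
3) issue 3, read 4, done 5, write 10  <WAR R2: wait I2 read@9>
4) issue 11, read 16, done 18, write 19  <WAW R2: wait I3 write@10 / RAW R0: wait I2 write@15>
5) issue 20, read 21, done 23, write 24  <struct: A1 busy until I4 writes@19>
6) issue 21, read 25, done 30, write 31  <RAW R1: wait I5 write@24>
7) issue 25, read 26, done 28, write 29  <struct: A1 busy until I5 writes@24>
8) issue 30, read 32, done 33, write 34  <WAW R0: wait I7 write@29 / RAW R2: wait I6 write@31>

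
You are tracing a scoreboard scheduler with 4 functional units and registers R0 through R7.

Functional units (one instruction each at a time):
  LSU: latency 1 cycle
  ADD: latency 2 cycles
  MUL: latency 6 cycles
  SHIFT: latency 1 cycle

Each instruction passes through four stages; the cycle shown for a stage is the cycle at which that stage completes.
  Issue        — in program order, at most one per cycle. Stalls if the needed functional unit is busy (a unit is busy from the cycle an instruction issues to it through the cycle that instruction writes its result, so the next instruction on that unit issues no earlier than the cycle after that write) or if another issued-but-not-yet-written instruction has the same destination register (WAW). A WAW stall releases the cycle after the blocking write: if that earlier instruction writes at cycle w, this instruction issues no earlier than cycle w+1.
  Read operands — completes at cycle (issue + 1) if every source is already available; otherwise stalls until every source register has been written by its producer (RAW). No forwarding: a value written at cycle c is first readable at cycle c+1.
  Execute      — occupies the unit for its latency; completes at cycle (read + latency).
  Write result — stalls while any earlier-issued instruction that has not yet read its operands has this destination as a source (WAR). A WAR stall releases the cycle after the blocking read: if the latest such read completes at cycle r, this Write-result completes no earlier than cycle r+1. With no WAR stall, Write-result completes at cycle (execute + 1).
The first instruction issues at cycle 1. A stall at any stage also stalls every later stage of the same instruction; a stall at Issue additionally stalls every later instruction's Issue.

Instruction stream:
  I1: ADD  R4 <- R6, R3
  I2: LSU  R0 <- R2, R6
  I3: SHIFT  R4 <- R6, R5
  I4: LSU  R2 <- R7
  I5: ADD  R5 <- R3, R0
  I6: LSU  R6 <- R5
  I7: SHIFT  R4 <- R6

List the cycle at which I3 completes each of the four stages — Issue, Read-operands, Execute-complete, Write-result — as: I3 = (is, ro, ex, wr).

I3 = (6, 7, 8, 9)

[I1] 1/2/4/5
[I2] 2/3/4/5
[I3] 6/7/8/9  (WAW R4: wait I1 write@5)
[I4] 7/8/9/10
[I5] 8/9/11/12
[I6] 11/13/14/15  (struct: LSU busy until I4 writes@10; RAW R5: wait I5 write@12)
[I7] 12/16/17/18  (RAW R6: wait I6 write@15)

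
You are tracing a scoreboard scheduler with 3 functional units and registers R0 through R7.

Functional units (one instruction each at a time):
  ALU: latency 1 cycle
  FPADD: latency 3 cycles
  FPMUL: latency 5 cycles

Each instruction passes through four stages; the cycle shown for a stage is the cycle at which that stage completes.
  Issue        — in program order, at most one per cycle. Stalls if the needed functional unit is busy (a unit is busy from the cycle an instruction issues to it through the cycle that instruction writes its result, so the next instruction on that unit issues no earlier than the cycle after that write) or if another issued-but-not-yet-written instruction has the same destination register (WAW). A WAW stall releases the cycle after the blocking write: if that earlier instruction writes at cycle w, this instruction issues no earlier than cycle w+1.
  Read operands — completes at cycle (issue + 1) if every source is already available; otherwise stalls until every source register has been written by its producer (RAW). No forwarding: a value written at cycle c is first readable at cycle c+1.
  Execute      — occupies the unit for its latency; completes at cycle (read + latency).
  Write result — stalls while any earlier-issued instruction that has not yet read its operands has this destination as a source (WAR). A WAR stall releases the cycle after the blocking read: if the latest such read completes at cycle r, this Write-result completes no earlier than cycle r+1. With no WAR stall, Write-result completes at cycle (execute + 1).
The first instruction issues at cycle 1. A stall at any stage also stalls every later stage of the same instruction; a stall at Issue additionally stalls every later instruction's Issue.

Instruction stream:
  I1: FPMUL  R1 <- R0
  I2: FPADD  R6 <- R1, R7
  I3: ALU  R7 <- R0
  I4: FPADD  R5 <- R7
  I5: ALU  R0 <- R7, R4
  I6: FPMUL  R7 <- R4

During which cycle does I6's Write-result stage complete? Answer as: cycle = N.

t=1  I1 issues→FPMUL
t=2  I1 reads | I2 issues→FPADD
t=3  I3 issues→ALU
t=4  I3 reads
t=5  I3 exec-done
t=7  I1 exec-done
t=8  I1 writes R1
t=9  I2 reads
t=10  I3 writes R7
t=12  I2 exec-done
t=13  I2 writes R6
t=14  I4 issues→FPADD
t=15  I4 reads | I5 issues→ALU
t=16  I5 reads | I6 issues→FPMUL
t=17  I5 exec-done | I6 reads
t=18  I4 exec-done | I5 writes R0
t=19  I4 writes R5
t=22  I6 exec-done
t=23  I6 writes R7

cycle = 23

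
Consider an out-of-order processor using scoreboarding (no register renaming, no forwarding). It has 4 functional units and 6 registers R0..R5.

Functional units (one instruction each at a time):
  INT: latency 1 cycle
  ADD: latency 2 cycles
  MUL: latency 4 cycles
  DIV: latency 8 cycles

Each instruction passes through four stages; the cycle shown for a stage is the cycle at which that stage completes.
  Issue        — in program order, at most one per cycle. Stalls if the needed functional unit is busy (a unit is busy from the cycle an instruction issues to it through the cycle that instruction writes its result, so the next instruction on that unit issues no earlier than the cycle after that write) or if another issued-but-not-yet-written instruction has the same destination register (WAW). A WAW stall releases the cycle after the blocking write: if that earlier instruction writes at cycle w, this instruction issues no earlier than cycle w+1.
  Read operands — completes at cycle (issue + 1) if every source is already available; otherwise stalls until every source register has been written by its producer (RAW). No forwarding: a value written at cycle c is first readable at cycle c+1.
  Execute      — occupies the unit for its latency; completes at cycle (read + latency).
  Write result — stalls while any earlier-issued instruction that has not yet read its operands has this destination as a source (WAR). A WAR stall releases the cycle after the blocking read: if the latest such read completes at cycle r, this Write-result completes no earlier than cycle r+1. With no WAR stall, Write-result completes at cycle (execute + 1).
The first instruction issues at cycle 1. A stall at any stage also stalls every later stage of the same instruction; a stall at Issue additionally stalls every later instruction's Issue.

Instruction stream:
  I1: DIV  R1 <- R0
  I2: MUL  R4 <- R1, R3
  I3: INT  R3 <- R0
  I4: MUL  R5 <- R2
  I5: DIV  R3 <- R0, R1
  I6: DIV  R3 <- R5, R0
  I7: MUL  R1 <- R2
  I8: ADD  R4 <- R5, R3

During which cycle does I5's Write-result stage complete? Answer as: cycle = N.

c1: I1 dispatched to DIV
c2: I1 operands ready, I2 dispatched to MUL
c3: I3 dispatched to INT
c4: I3 operands ready
c5: I3 complete
c10: I1 complete
c11: R1←I1
c12: I2 operands ready
c13: R3←I3
c16: I2 complete
c17: R4←I2
c18: I4 dispatched to MUL
c19: I4 operands ready, I5 dispatched to DIV
c20: I5 operands ready
c23: I4 complete
c24: R5←I4
c28: I5 complete
c29: R3←I5
c30: I6 dispatched to DIV
c31: I6 operands ready, I7 dispatched to MUL
c32: I7 operands ready, I8 dispatched to ADD
c36: I7 complete
c37: R1←I7
c39: I6 complete
c40: R3←I6
c41: I8 operands ready
c43: I8 complete
c44: R4←I8

cycle = 29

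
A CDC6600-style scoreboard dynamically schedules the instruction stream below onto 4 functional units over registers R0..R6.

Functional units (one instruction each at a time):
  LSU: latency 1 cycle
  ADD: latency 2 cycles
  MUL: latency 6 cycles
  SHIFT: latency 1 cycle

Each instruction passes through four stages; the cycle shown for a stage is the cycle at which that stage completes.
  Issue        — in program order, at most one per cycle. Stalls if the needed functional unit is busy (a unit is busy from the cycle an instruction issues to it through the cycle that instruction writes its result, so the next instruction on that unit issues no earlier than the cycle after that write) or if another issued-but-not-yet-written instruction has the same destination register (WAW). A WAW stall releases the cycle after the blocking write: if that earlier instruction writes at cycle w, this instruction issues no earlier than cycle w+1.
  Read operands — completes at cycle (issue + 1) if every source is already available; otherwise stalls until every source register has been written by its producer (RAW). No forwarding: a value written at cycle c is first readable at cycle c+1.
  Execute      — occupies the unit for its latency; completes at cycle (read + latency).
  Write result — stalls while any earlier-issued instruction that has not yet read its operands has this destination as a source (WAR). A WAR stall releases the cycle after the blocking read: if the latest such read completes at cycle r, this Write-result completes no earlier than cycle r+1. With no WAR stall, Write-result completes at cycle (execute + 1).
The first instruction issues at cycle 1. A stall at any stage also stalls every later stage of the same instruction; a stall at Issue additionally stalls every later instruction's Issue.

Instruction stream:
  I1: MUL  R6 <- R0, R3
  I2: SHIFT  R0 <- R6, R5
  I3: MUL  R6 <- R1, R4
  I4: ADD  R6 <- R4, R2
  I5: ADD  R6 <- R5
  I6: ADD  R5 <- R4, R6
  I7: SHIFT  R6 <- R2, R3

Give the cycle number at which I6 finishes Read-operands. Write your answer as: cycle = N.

I1  is:1  ro:2  ex:8  wr:9
I2  is:2  ro:10  ex:11  wr:12  — RAW R6: wait I1 write@9
I3  is:10  ro:11  ex:17  wr:18  — struct: MUL busy until I1 writes@9
I4  is:19  ro:20  ex:22  wr:23  — WAW R6: wait I3 write@18
I5  is:24  ro:25  ex:27  wr:28  — struct: ADD busy until I4 writes@23
I6  is:29  ro:30  ex:32  wr:33  — struct: ADD busy until I5 writes@28
I7  is:30  ro:31  ex:32  wr:33

cycle = 30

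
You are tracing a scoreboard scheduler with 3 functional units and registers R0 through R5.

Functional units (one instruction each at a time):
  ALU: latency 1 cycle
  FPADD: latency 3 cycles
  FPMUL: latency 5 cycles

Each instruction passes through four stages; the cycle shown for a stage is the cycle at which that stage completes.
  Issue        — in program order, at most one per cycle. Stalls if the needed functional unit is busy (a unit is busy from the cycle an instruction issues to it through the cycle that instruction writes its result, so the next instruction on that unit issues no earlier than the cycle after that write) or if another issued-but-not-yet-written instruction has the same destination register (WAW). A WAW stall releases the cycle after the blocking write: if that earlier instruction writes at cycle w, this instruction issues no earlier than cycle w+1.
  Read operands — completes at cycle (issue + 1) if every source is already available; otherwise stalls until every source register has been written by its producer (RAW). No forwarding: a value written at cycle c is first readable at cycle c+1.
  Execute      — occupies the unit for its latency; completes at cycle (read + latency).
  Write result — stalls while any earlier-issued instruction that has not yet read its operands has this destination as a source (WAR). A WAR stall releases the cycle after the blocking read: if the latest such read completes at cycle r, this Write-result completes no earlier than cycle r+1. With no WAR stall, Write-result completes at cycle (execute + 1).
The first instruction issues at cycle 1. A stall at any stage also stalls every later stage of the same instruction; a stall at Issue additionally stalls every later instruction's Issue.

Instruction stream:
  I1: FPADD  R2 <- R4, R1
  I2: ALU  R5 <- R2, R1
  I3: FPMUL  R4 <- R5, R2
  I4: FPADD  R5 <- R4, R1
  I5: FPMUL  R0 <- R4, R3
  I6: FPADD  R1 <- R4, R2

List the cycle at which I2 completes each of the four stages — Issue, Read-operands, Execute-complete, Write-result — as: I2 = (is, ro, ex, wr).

I2 = (2, 7, 8, 9)

  I1 | 1 | 2 | 5 | 6
  I2 | 2 | 7 | 8 | 9   RAW R2: wait I1 write@6
  I3 | 3 | 10 | 15 | 16   RAW R5: wait I2 write@9
  I4 | 10 | 17 | 20 | 21   WAW R5: wait I2 write@9 · RAW R4: wait I3 write@16
  I5 | 17 | 18 | 23 | 24   struct: FPMUL busy until I3 writes@16
  I6 | 22 | 23 | 26 | 27   struct: FPADD busy until I4 writes@21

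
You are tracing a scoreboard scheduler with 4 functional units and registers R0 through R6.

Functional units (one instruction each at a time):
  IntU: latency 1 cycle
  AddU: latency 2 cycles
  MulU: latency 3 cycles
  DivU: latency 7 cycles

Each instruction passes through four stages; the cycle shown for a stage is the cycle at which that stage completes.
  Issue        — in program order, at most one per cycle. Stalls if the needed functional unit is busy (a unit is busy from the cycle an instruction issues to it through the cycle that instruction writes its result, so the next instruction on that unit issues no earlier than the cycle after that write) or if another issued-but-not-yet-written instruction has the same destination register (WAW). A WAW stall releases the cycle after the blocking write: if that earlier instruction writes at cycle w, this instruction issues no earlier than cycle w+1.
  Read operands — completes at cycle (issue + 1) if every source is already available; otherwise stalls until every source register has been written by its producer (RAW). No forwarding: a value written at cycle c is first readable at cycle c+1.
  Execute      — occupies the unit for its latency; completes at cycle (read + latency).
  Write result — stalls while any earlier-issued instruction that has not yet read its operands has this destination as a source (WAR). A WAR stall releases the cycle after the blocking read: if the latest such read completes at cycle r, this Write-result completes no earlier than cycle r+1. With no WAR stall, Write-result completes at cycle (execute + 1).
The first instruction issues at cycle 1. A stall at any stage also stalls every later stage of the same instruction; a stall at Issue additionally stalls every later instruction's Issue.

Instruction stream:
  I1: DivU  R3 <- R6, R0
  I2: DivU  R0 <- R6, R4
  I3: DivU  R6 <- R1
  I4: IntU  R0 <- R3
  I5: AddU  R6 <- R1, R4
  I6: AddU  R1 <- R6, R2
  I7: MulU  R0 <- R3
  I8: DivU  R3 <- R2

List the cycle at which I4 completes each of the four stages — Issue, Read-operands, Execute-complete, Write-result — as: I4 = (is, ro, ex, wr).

I1  is:1  ro:2  ex:9  wr:10
I2  is:11  ro:12  ex:19  wr:20  — struct: DivU busy until I1 writes@10
I3  is:21  ro:22  ex:29  wr:30  — struct: DivU busy until I2 writes@20
I4  is:22  ro:23  ex:24  wr:25
I5  is:31  ro:32  ex:34  wr:35  — WAW R6: wait I3 write@30
I6  is:36  ro:37  ex:39  wr:40  — struct: AddU busy until I5 writes@35
I7  is:37  ro:38  ex:41  wr:42
I8  is:38  ro:39  ex:46  wr:47

I4 = (22, 23, 24, 25)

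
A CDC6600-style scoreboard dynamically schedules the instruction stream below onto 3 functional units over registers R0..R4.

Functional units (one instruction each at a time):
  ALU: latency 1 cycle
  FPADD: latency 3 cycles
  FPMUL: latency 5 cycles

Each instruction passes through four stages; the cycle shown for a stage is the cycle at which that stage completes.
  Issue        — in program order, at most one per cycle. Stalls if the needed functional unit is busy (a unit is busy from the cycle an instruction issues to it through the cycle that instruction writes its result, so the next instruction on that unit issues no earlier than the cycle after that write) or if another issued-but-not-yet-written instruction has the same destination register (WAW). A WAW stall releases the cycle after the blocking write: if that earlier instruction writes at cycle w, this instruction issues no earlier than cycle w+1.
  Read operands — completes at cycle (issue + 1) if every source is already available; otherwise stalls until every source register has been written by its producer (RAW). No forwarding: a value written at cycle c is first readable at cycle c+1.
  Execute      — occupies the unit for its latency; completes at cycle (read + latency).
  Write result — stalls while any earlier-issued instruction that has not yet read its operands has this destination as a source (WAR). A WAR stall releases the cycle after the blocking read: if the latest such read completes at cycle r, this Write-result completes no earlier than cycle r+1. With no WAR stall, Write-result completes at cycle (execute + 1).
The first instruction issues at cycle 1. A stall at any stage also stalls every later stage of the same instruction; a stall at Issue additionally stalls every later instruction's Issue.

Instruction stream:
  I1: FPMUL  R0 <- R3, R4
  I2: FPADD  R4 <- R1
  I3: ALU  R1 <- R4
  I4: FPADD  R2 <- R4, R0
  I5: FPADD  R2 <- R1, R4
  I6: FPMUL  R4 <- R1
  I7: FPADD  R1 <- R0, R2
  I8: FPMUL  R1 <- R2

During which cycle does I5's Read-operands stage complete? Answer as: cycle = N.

cycle = 15

c1: I1 dispatched to FPMUL
c2: I1 operands ready; I2 dispatched to FPADD
c3: I2 operands ready; I3 dispatched to ALU
c6: I2 complete
c7: I1 complete; R4←I2
c8: R0←I1; I3 operands ready; I4 dispatched to FPADD
c9: I3 complete; I4 operands ready
c10: R1←I3
c12: I4 complete
c13: R2←I4
c14: I5 dispatched to FPADD
c15: I5 operands ready; I6 dispatched to FPMUL
c16: I6 operands ready
c18: I5 complete
c19: R2←I5
c20: I7 dispatched to FPADD
c21: I6 complete; I7 operands ready
c22: R4←I6
c24: I7 complete
c25: R1←I7
c26: I8 dispatched to FPMUL
c27: I8 operands ready
c32: I8 complete
c33: R1←I8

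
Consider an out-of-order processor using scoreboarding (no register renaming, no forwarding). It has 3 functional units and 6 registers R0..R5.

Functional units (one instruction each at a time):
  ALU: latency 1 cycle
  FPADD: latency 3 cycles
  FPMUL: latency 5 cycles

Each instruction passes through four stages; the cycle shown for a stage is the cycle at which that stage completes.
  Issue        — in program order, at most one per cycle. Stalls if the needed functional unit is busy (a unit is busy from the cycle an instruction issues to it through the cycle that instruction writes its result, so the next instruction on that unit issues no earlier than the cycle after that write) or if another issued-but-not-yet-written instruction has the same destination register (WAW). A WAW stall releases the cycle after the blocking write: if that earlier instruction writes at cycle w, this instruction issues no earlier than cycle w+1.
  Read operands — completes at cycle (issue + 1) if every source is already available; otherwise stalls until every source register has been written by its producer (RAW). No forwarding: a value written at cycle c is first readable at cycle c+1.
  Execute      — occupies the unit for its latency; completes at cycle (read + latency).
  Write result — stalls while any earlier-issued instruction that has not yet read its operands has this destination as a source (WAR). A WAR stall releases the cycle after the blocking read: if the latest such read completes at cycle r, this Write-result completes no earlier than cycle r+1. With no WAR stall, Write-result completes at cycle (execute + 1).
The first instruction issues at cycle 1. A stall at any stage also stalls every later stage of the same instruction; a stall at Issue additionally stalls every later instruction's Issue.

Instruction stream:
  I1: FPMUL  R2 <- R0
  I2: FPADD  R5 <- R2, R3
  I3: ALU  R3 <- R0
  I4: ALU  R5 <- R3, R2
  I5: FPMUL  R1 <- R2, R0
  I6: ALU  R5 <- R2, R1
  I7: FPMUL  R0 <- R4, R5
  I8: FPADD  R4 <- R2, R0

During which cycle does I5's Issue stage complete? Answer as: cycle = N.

  I1 | 1 | 2 | 7 | 8
  I2 | 2 | 9 | 12 | 13   RAW R2: wait I1 write@8
  I3 | 3 | 4 | 5 | 10   WAR R3: wait I2 read@9
  I4 | 14 | 15 | 16 | 17   WAW R5: wait I2 write@13
  I5 | 15 | 16 | 21 | 22
  I6 | 18 | 23 | 24 | 25   struct: ALU busy until I4 writes@17 · RAW R1: wait I5 write@22
  I7 | 23 | 26 | 31 | 32   struct: FPMUL busy until I5 writes@22 · RAW R5: wait I6 write@25
  I8 | 24 | 33 | 36 | 37   RAW R0: wait I7 write@32

cycle = 15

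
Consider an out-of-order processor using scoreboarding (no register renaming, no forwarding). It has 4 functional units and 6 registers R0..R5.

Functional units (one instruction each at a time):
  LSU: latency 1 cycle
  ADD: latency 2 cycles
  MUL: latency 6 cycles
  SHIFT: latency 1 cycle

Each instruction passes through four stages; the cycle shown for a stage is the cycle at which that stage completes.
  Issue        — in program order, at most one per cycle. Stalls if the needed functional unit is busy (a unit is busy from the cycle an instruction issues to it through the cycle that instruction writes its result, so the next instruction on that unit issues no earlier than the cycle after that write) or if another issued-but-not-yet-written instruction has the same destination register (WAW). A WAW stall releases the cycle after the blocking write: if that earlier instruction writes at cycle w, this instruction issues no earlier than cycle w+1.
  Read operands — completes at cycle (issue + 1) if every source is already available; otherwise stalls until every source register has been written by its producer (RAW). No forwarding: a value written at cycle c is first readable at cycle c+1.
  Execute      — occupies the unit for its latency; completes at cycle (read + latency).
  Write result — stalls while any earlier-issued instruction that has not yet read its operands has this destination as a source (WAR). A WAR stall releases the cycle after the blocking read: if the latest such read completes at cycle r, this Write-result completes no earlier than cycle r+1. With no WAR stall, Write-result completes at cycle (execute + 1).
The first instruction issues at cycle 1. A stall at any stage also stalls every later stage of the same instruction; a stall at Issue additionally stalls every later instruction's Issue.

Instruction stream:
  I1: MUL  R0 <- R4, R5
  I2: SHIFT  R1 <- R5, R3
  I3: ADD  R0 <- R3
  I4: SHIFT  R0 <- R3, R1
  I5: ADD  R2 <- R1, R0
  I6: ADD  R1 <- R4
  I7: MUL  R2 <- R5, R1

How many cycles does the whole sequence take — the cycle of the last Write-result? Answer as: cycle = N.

1) issue 1, read 2, done 8, write 9
2) issue 2, read 3, done 4, write 5
3) issue 10, read 11, done 13, write 14  <WAW R0: wait I1 write@9>
4) issue 15, read 16, done 17, write 18  <WAW R0: wait I3 write@14>
5) issue 16, read 19, done 21, write 22  <RAW R0: wait I4 write@18>
6) issue 23, read 24, done 26, write 27  <struct: ADD busy until I5 writes@22>
7) issue 24, read 28, done 34, write 35  <RAW R1: wait I6 write@27>

cycle = 35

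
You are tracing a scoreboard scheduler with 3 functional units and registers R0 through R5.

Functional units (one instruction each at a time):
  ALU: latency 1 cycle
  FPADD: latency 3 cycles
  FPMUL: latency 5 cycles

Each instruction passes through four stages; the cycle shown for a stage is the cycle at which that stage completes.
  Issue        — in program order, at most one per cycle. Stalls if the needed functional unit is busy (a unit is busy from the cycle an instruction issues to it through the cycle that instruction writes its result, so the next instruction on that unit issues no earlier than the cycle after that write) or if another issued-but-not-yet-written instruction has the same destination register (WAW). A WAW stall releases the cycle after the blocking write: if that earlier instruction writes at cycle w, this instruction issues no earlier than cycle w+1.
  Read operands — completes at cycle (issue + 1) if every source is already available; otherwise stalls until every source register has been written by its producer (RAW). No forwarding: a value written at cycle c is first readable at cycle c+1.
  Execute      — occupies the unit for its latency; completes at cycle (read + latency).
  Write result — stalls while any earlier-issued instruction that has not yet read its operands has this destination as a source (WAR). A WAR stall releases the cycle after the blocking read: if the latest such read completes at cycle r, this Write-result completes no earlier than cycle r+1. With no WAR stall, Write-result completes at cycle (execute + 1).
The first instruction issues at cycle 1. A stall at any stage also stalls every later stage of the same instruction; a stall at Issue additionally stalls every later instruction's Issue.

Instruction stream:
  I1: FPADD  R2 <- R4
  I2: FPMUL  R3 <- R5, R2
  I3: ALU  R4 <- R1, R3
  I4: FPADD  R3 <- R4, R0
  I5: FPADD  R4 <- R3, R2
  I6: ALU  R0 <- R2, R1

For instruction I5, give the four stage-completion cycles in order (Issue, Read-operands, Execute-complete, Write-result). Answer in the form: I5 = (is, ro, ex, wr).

cycle 1: issue I1 (FPADD)
cycle 2: I1 read-ops · issue I2 (FPMUL)
cycle 3: issue I3 (ALU)
cycle 5: I1 finished on FPADD
cycle 6: I1→R2
cycle 7: I2 read-ops
cycle 12: I2 finished on FPMUL
cycle 13: I2→R3
cycle 14: I3 read-ops · issue I4 (FPADD)
cycle 15: I3 finished on ALU
cycle 16: I3→R4
cycle 17: I4 read-ops
cycle 20: I4 finished on FPADD
cycle 21: I4→R3
cycle 22: issue I5 (FPADD)
cycle 23: I5 read-ops · issue I6 (ALU)
cycle 24: I6 read-ops
cycle 25: I6 finished on ALU
cycle 26: I5 finished on FPADD · I6→R0
cycle 27: I5→R4

I5 = (22, 23, 26, 27)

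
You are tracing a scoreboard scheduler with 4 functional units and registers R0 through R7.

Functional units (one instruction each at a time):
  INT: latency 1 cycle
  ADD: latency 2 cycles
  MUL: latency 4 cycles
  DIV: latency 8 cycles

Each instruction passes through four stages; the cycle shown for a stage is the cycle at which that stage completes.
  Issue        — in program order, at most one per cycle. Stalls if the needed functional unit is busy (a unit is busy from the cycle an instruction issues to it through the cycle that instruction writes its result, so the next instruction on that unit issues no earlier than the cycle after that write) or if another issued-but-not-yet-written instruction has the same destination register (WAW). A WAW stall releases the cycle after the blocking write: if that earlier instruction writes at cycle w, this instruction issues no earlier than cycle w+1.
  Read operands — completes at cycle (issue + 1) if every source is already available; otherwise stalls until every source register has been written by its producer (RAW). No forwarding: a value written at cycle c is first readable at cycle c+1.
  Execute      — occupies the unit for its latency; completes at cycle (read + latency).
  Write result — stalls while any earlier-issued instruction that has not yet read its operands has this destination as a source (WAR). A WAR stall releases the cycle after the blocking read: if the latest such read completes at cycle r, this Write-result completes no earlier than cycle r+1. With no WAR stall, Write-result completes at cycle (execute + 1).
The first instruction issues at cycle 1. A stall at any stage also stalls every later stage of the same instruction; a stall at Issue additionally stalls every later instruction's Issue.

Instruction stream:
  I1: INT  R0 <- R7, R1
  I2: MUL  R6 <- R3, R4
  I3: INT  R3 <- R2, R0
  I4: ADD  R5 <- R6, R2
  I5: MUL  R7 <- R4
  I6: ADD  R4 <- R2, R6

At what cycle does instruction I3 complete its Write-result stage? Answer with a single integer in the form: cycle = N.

cycle = 8

I1 -> (1, 2, 3, 4)
I2 -> (2, 3, 7, 8)
I3 -> (5, 6, 7, 8)  // struct: INT busy until I1 writes@4
I4 -> (6, 9, 11, 12)  // RAW R6: wait I2 write@8
I5 -> (9, 10, 14, 15)  // struct: MUL busy until I2 writes@8
I6 -> (13, 14, 16, 17)  // struct: ADD busy until I4 writes@12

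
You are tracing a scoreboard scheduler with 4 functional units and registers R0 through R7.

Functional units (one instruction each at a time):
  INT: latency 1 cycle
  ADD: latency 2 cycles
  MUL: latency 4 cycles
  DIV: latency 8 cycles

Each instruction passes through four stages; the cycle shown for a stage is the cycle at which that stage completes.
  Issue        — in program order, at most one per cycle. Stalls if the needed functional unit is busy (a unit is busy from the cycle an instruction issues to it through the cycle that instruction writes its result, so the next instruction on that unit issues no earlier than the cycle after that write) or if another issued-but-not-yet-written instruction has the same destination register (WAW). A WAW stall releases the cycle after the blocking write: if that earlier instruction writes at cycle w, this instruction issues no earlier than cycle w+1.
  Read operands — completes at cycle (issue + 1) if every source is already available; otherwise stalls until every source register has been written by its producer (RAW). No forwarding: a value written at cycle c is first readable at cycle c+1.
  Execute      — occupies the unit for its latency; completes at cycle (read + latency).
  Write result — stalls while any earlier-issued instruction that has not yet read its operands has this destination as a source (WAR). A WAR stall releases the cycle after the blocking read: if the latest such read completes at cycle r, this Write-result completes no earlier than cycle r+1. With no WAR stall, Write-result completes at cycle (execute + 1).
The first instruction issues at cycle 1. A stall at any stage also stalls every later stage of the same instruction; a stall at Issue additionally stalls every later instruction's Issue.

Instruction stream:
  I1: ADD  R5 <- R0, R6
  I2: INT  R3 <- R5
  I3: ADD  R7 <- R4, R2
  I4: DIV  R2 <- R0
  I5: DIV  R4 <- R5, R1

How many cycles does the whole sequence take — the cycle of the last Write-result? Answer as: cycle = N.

1) issue 1, read 2, done 4, write 5
2) issue 2, read 6, done 7, write 8  <RAW R5: wait I1 write@5>
3) issue 6, read 7, done 9, write 10  <struct: ADD busy until I1 writes@5>
4) issue 7, read 8, done 16, write 17
5) issue 18, read 19, done 27, write 28  <struct: DIV busy until I4 writes@17>

cycle = 28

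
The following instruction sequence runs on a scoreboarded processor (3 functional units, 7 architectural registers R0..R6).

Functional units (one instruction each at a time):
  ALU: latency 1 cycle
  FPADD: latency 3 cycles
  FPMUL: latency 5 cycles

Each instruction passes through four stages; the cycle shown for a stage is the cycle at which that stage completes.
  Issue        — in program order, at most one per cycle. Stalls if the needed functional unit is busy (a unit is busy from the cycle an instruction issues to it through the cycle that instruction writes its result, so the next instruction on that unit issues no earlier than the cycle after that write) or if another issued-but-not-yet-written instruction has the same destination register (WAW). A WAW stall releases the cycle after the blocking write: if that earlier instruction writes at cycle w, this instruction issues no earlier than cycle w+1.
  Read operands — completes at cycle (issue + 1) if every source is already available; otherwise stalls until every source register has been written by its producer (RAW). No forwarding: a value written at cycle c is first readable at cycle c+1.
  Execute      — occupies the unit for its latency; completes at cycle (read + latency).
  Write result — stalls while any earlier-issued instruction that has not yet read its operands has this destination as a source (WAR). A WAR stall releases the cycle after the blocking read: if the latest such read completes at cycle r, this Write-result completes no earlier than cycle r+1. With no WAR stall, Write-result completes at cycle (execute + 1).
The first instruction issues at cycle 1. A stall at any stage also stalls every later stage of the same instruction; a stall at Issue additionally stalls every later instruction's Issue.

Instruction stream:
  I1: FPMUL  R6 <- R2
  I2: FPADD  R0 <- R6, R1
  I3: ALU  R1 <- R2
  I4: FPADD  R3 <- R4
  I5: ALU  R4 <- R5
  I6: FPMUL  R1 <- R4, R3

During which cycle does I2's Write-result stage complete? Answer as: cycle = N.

c1: issue I1 (FPMUL)
c2: I1 read-ops; issue I2 (FPADD)
c3: issue I3 (ALU)
c4: I3 read-ops
c5: I3 finished on ALU
c7: I1 finished on FPMUL
c8: I1→R6
c9: I2 read-ops
c10: I3→R1
c12: I2 finished on FPADD
c13: I2→R0
c14: issue I4 (FPADD)
c15: I4 read-ops; issue I5 (ALU)
c16: I5 read-ops; issue I6 (FPMUL)
c17: I5 finished on ALU
c18: I4 finished on FPADD; I5→R4
c19: I4→R3
c20: I6 read-ops
c25: I6 finished on FPMUL
c26: I6→R1

cycle = 13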